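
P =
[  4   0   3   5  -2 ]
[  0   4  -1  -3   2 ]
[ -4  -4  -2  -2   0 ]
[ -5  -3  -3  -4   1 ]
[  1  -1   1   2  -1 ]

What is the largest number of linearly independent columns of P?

Row reduce to echelon form.
R3 ← R3 + R1: [0, -4, 1, 3, -2]
R4 ← R4 + (5/4)·R1: [0, -3, 3/4, 9/4, -3/2]
R5 ← R5 − (1/4)·R1: [0, -1, 1/4, 3/4, -1/2]
R3 ← R3 + R2: [0, 0, 0, 0, 0]
R4 ← R4 + (3/4)·R2: [0, 0, 0, 0, 0]
R5 ← R5 + (1/4)·R2: [0, 0, 0, 0, 0]
Echelon form has 2 nonzero rows, so rank(P) = 2.
The rank gives the maximum number of linearly independent columns: 2.

2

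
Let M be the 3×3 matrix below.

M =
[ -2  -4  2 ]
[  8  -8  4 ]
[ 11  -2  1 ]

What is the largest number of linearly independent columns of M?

Row reduce to echelon form.
R2 ← R2 + (4)·R1: [0, -24, 12]
R3 ← R3 + (11/2)·R1: [0, -24, 12]
R3 ← R3 − R2: [0, 0, 0]
Echelon form has 2 nonzero rows, so rank(M) = 2.
The rank gives the maximum number of linearly independent columns: 2.

2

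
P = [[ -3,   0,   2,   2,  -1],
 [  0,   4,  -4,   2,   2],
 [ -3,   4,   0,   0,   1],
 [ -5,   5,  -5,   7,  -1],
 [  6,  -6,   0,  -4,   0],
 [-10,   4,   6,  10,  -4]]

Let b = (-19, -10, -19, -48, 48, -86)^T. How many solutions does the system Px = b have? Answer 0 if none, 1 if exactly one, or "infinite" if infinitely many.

1

Row reduce the augmented matrix [P | b].
R3 ← R3 − R1: [0, 4, -2, -2, 2, 0]
R4 ← R4 − (5/3)·R1: [0, 5, -25/3, 11/3, 2/3, -49/3]
R5 ← R5 + (2)·R1: [0, -6, 4, 0, -2, 10]
R6 ← R6 − (10/3)·R1: [0, 4, -2/3, 10/3, -2/3, -68/3]
R3 ← R3 − R2: [0, 0, 2, -4, 0, 10]
R4 ← R4 − (5/4)·R2: [0, 0, -10/3, 7/6, -11/6, -23/6]
R5 ← R5 + (3/2)·R2: [0, 0, -2, 3, 1, -5]
R6 ← R6 − R2: [0, 0, 10/3, 4/3, -8/3, -38/3]
R4 ← R4 + (5/3)·R3: [0, 0, 0, -11/2, -11/6, 77/6]
R5 ← R5 + R3: [0, 0, 0, -1, 1, 5]
R6 ← R6 − (5/3)·R3: [0, 0, 0, 8, -8/3, -88/3]
R5 ← R5 − (2/11)·R4: [0, 0, 0, 0, 4/3, 8/3]
R6 ← R6 + (16/11)·R4: [0, 0, 0, 0, -16/3, -32/3]
R6 ← R6 + (4)·R5: [0, 0, 0, 0, 0, 0]
The echelon form has 5 nonzero rows, and every pivot lies in the first 5 columns, so rank(P) = rank([P|b]) = 5.
The system is consistent.
rank = 5 = number of unknowns, so the solution is unique.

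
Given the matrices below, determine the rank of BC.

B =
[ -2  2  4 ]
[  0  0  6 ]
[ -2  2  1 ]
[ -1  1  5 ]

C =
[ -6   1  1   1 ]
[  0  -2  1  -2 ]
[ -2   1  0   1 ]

First compute BC:
[[  4,  -2,   0,  -2],
 [-12,   6,   0,   6],
 [ 10,  -5,   0,  -5],
 [ -4,   2,   0,   2]]
Now row reduce the product.
R2 ← R2 + (3)·R1: [0, 0, 0, 0]
R3 ← R3 − (5/2)·R1: [0, 0, 0, 0]
R4 ← R4 + R1: [0, 0, 0, 0]
1 nonzero row, so rank(BC) = 1.

1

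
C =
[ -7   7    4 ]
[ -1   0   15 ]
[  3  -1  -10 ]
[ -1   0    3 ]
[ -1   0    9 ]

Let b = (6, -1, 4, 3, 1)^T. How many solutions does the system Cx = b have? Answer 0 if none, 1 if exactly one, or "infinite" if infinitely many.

0

Row reduce the augmented matrix [C | b].
R2 ← R2 − (1/7)·R1: [0, -1, 101/7, -13/7]
R3 ← R3 + (3/7)·R1: [0, 2, -58/7, 46/7]
R4 ← R4 − (1/7)·R1: [0, -1, 17/7, 15/7]
R5 ← R5 − (1/7)·R1: [0, -1, 59/7, 1/7]
R3 ← R3 + (2)·R2: [0, 0, 144/7, 20/7]
R4 ← R4 − R2: [0, 0, -12, 4]
R5 ← R5 − R2: [0, 0, -6, 2]
R4 ← R4 + (7/12)·R3: [0, 0, 0, 17/3]
R5 ← R5 + (7/24)·R3: [0, 0, 0, 17/6]
R5 ← R5 − (1/2)·R4: [0, 0, 0, 0]
The echelon form has 4 nonzero rows; the last pivot sits in the augmented column, so rank(C) = 3 but rank([C|b]) = 4.
Since the ranks differ, the system is inconsistent.
It has no solutions.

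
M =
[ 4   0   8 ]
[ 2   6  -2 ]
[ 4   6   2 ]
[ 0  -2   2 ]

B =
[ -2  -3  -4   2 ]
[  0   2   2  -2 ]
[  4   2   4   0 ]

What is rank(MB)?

First compute MB:
[[ 24,   4,  16,   8],
 [-12,   2,  -4,  -8],
 [  0,   4,   4,  -4],
 [  8,   0,   4,   4]]
Now row reduce the product.
R2 ← R2 + (1/2)·R1: [0, 4, 4, -4]
R4 ← R4 − (1/3)·R1: [0, -4/3, -4/3, 4/3]
R3 ← R3 − R2: [0, 0, 0, 0]
R4 ← R4 + (1/3)·R2: [0, 0, 0, 0]
2 nonzero rows, so rank(MB) = 2.

2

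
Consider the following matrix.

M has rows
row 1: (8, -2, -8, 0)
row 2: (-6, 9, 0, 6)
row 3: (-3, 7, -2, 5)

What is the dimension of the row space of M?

2

Row reduce to echelon form.
R2 ← R2 + (3/4)·R1: [0, 15/2, -6, 6]
R3 ← R3 + (3/8)·R1: [0, 25/4, -5, 5]
R3 ← R3 − (5/6)·R2: [0, 0, 0, 0]
Echelon form has 2 nonzero rows, so rank(M) = 2.
The row space has dimension equal to the rank: 2.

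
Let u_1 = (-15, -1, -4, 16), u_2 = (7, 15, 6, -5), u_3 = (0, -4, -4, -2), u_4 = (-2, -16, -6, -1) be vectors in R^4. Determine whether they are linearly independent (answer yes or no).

Form the matrix with these vectors as rows and row reduce.
R2 ← R2 + (7/15)·R1: [0, 218/15, 62/15, 37/15]
R4 ← R4 − (2/15)·R1: [0, -238/15, -82/15, -47/15]
R3 ← R3 + (30/109)·R2: [0, 0, -312/109, -144/109]
R4 ← R4 + (119/109)·R2: [0, 0, -104/109, -48/109]
R4 ← R4 − (1/3)·R3: [0, 0, 0, 0]
3 nonzero rows, so the 4 vectors span a space of dimension 3.
Since 3 < 4, the vectors are linearly dependent.

no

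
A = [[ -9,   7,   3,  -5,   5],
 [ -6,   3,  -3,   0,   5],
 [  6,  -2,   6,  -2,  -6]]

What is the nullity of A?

3

Row reduce to echelon form.
R2 ← R2 − (2/3)·R1: [0, -5/3, -5, 10/3, 5/3]
R3 ← R3 + (2/3)·R1: [0, 8/3, 8, -16/3, -8/3]
R3 ← R3 + (8/5)·R2: [0, 0, 0, 0, 0]
2 nonzero rows, so rank(A) = 2.
A has 5 columns; by rank–nullity, nullity = 5 − 2 = 3.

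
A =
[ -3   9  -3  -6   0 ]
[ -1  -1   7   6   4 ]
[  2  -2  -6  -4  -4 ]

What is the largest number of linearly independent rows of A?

2

Row reduce to echelon form.
R2 ← R2 − (1/3)·R1: [0, -4, 8, 8, 4]
R3 ← R3 + (2/3)·R1: [0, 4, -8, -8, -4]
R3 ← R3 + R2: [0, 0, 0, 0, 0]
Echelon form has 2 nonzero rows, so rank(A) = 2.
The rank gives the maximum number of linearly independent rows: 2.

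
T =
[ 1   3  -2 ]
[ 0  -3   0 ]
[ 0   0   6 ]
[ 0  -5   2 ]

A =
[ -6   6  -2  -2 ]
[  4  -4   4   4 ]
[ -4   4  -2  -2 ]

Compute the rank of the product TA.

2

First compute TA:
[[ 14, -14,  14,  14],
 [-12,  12, -12, -12],
 [-24,  24, -12, -12],
 [-28,  28, -24, -24]]
Now row reduce the product.
R2 ← R2 + (6/7)·R1: [0, 0, 0, 0]
R3 ← R3 + (12/7)·R1: [0, 0, 12, 12]
R4 ← R4 + (2)·R1: [0, 0, 4, 4]
Swap R2 ↔ R3
R4 ← R4 − (1/3)·R2: [0, 0, 0, 0]
2 nonzero rows, so rank(TA) = 2.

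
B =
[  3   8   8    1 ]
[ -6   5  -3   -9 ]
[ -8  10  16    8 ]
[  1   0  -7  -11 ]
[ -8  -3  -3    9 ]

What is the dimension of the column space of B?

4

Row reduce to echelon form.
R2 ← R2 + (2)·R1: [0, 21, 13, -7]
R3 ← R3 + (8/3)·R1: [0, 94/3, 112/3, 32/3]
R4 ← R4 − (1/3)·R1: [0, -8/3, -29/3, -34/3]
R5 ← R5 + (8/3)·R1: [0, 55/3, 55/3, 35/3]
R3 ← R3 − (94/63)·R2: [0, 0, 1130/63, 190/9]
R4 ← R4 + (8/63)·R2: [0, 0, -505/63, -110/9]
R5 ← R5 − (55/63)·R2: [0, 0, 440/63, 160/9]
R4 ← R4 + (101/226)·R3: [0, 0, 0, -315/113]
R5 ← R5 − (44/113)·R3: [0, 0, 0, 1080/113]
R5 ← R5 + (24/7)·R4: [0, 0, 0, 0]
Echelon form has 4 nonzero rows, so rank(B) = 4.
The column space has dimension equal to the rank: 4.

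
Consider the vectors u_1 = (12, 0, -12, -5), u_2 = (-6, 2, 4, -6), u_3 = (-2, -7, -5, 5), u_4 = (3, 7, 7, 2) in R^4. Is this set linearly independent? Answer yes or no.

Form the matrix with these vectors as rows and row reduce.
R2 ← R2 + (1/2)·R1: [0, 2, -2, -17/2]
R3 ← R3 + (1/6)·R1: [0, -7, -7, 25/6]
R4 ← R4 − (1/4)·R1: [0, 7, 10, 13/4]
R3 ← R3 + (7/2)·R2: [0, 0, -14, -307/12]
R4 ← R4 − (7/2)·R2: [0, 0, 17, 33]
R4 ← R4 + (17/14)·R3: [0, 0, 0, 325/168]
4 nonzero rows, so the 4 vectors span a space of dimension 4.
Since 4 = 4, the vectors are linearly independent.

yes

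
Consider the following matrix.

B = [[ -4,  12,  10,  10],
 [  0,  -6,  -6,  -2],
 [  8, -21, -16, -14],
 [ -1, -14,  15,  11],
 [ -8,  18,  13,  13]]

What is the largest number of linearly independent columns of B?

Row reduce to echelon form.
R3 ← R3 + (2)·R1: [0, 3, 4, 6]
R4 ← R4 − (1/4)·R1: [0, -17, 25/2, 17/2]
R5 ← R5 − (2)·R1: [0, -6, -7, -7]
R3 ← R3 + (1/2)·R2: [0, 0, 1, 5]
R4 ← R4 − (17/6)·R2: [0, 0, 59/2, 85/6]
R5 ← R5 − R2: [0, 0, -1, -5]
R4 ← R4 − (59/2)·R3: [0, 0, 0, -400/3]
R5 ← R5 + R3: [0, 0, 0, 0]
Echelon form has 4 nonzero rows, so rank(B) = 4.
The rank gives the maximum number of linearly independent columns: 4.

4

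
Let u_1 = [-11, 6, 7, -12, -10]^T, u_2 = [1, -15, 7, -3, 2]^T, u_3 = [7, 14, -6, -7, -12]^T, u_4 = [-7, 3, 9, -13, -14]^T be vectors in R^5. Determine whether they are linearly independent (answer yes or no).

yes

Form the matrix with these vectors as rows and row reduce.
R2 ← R2 + (1/11)·R1: [0, -159/11, 84/11, -45/11, 12/11]
R3 ← R3 + (7/11)·R1: [0, 196/11, -17/11, -161/11, -202/11]
R4 ← R4 − (7/11)·R1: [0, -9/11, 50/11, -59/11, -84/11]
R3 ← R3 + (196/159)·R2: [0, 0, 417/53, -1043/53, -902/53]
R4 ← R4 − (3/53)·R2: [0, 0, 218/53, -272/53, -408/53]
R4 ← R4 − (218/417)·R3: [0, 0, 0, 2150/417, 500/417]
4 nonzero rows, so the 4 vectors span a space of dimension 4.
Since 4 = 4, the vectors are linearly independent.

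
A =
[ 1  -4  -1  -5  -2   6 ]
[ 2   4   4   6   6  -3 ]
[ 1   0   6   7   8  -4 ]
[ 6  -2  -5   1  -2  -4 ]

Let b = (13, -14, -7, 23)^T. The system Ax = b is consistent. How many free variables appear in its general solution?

2

Row reduce the augmented matrix [A | b].
R2 ← R2 − (2)·R1: [0, 12, 6, 16, 10, -15, -40]
R3 ← R3 − R1: [0, 4, 7, 12, 10, -10, -20]
R4 ← R4 − (6)·R1: [0, 22, 1, 31, 10, -40, -55]
R3 ← R3 − (1/3)·R2: [0, 0, 5, 20/3, 20/3, -5, -20/3]
R4 ← R4 − (11/6)·R2: [0, 0, -10, 5/3, -25/3, -25/2, 55/3]
R4 ← R4 + (2)·R3: [0, 0, 0, 15, 5, -45/2, 5]
The echelon form has 4 nonzero rows, and every pivot lies in the first 6 columns, so rank(A) = rank([A|b]) = 4.
The system is consistent.
Free variables = (unknowns) − (rank) = 6 − 4 = 2.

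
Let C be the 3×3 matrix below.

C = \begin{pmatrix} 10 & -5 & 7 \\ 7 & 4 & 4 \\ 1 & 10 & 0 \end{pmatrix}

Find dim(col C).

3

Row reduce to echelon form.
R2 ← R2 − (7/10)·R1: [0, 15/2, -9/10]
R3 ← R3 − (1/10)·R1: [0, 21/2, -7/10]
R3 ← R3 − (7/5)·R2: [0, 0, 14/25]
Echelon form has 3 nonzero rows, so rank(C) = 3.
The column space has dimension equal to the rank: 3.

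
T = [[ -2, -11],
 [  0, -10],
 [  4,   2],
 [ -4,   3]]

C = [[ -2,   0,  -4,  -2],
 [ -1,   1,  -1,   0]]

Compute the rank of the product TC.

2

First compute TC:
[[ 15, -11,  19,   4],
 [ 10, -10,  10,   0],
 [-10,   2, -18,  -8],
 [  5,   3,  13,   8]]
Now row reduce the product.
R2 ← R2 − (2/3)·R1: [0, -8/3, -8/3, -8/3]
R3 ← R3 + (2/3)·R1: [0, -16/3, -16/3, -16/3]
R4 ← R4 − (1/3)·R1: [0, 20/3, 20/3, 20/3]
R3 ← R3 − (2)·R2: [0, 0, 0, 0]
R4 ← R4 + (5/2)·R2: [0, 0, 0, 0]
2 nonzero rows, so rank(TC) = 2.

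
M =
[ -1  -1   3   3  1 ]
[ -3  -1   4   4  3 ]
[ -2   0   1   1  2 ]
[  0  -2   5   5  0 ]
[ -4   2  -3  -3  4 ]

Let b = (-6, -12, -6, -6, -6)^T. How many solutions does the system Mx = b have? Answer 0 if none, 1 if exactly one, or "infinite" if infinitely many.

infinite

Row reduce the augmented matrix [M | b].
R2 ← R2 − (3)·R1: [0, 2, -5, -5, 0, 6]
R3 ← R3 − (2)·R1: [0, 2, -5, -5, 0, 6]
R5 ← R5 − (4)·R1: [0, 6, -15, -15, 0, 18]
R3 ← R3 − R2: [0, 0, 0, 0, 0, 0]
R4 ← R4 + R2: [0, 0, 0, 0, 0, 0]
R5 ← R5 − (3)·R2: [0, 0, 0, 0, 0, 0]
The echelon form has 2 nonzero rows, and every pivot lies in the first 5 columns, so rank(M) = rank([M|b]) = 2.
The system is consistent.
rank = 2 < 5 unknowns, so there are infinitely many solutions.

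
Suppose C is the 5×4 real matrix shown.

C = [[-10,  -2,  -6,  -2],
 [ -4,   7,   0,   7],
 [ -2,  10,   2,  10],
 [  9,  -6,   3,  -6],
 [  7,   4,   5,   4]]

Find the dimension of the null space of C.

2

Row reduce to echelon form.
R2 ← R2 − (2/5)·R1: [0, 39/5, 12/5, 39/5]
R3 ← R3 − (1/5)·R1: [0, 52/5, 16/5, 52/5]
R4 ← R4 + (9/10)·R1: [0, -39/5, -12/5, -39/5]
R5 ← R5 + (7/10)·R1: [0, 13/5, 4/5, 13/5]
R3 ← R3 − (4/3)·R2: [0, 0, 0, 0]
R4 ← R4 + R2: [0, 0, 0, 0]
R5 ← R5 − (1/3)·R2: [0, 0, 0, 0]
2 nonzero rows, so rank(C) = 2.
C has 4 columns; by rank–nullity, nullity = 4 − 2 = 2.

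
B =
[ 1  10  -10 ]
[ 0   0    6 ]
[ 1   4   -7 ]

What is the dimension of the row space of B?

Row reduce to echelon form.
R3 ← R3 − R1: [0, -6, 3]
Swap R2 ↔ R3
Echelon form has 3 nonzero rows, so rank(B) = 3.
The row space has dimension equal to the rank: 3.

3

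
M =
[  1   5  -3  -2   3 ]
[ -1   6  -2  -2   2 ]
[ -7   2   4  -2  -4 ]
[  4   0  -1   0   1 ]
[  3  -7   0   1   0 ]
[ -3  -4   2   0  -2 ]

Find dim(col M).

Row reduce to echelon form.
R2 ← R2 + R1: [0, 11, -5, -4, 5]
R3 ← R3 + (7)·R1: [0, 37, -17, -16, 17]
R4 ← R4 − (4)·R1: [0, -20, 11, 8, -11]
R5 ← R5 − (3)·R1: [0, -22, 9, 7, -9]
R6 ← R6 + (3)·R1: [0, 11, -7, -6, 7]
R3 ← R3 − (37/11)·R2: [0, 0, -2/11, -28/11, 2/11]
R4 ← R4 + (20/11)·R2: [0, 0, 21/11, 8/11, -21/11]
R5 ← R5 + (2)·R2: [0, 0, -1, -1, 1]
R6 ← R6 − R2: [0, 0, -2, -2, 2]
R4 ← R4 + (21/2)·R3: [0, 0, 0, -26, 0]
R5 ← R5 − (11/2)·R3: [0, 0, 0, 13, 0]
R6 ← R6 − (11)·R3: [0, 0, 0, 26, 0]
R5 ← R5 + (1/2)·R4: [0, 0, 0, 0, 0]
R6 ← R6 + R4: [0, 0, 0, 0, 0]
Echelon form has 4 nonzero rows, so rank(M) = 4.
The column space has dimension equal to the rank: 4.

4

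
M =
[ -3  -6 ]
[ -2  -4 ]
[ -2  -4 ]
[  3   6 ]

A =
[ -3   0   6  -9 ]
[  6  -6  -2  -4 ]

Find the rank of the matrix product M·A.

1

First compute MA:
[[-27,  36,  -6,  51],
 [-18,  24,  -4,  34],
 [-18,  24,  -4,  34],
 [ 27, -36,   6, -51]]
Now row reduce the product.
R2 ← R2 − (2/3)·R1: [0, 0, 0, 0]
R3 ← R3 − (2/3)·R1: [0, 0, 0, 0]
R4 ← R4 + R1: [0, 0, 0, 0]
1 nonzero row, so rank(MA) = 1.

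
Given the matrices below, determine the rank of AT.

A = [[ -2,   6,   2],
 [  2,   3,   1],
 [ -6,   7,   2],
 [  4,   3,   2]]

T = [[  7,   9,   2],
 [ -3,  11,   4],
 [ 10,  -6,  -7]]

3

First compute AT:
[[-12,  36,   6],
 [ 15,  45,   9],
 [-43,  11,   2],
 [ 39,  57,   6]]
Now row reduce the product.
R2 ← R2 + (5/4)·R1: [0, 90, 33/2]
R3 ← R3 − (43/12)·R1: [0, -118, -39/2]
R4 ← R4 + (13/4)·R1: [0, 174, 51/2]
R3 ← R3 + (59/45)·R2: [0, 0, 32/15]
R4 ← R4 − (29/15)·R2: [0, 0, -32/5]
R4 ← R4 + (3)·R3: [0, 0, 0]
3 nonzero rows, so rank(AT) = 3.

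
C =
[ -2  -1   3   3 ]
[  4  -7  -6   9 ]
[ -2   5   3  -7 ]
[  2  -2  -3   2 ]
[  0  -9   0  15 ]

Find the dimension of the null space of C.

Row reduce to echelon form.
R2 ← R2 + (2)·R1: [0, -9, 0, 15]
R3 ← R3 − R1: [0, 6, 0, -10]
R4 ← R4 + R1: [0, -3, 0, 5]
R3 ← R3 + (2/3)·R2: [0, 0, 0, 0]
R4 ← R4 − (1/3)·R2: [0, 0, 0, 0]
R5 ← R5 − R2: [0, 0, 0, 0]
2 nonzero rows, so rank(C) = 2.
C has 4 columns; by rank–nullity, nullity = 4 − 2 = 2.

2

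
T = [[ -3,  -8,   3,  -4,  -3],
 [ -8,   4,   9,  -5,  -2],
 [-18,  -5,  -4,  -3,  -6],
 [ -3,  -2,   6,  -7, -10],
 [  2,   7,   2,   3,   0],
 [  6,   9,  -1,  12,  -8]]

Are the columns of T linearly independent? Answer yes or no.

yes

Row reduce T to echelon form.
R2 ← R2 − (8/3)·R1: [0, 76/3, 1, 17/3, 6]
R3 ← R3 − (6)·R1: [0, 43, -22, 21, 12]
R4 ← R4 − R1: [0, 6, 3, -3, -7]
R5 ← R5 + (2/3)·R1: [0, 5/3, 4, 1/3, -2]
R6 ← R6 + (2)·R1: [0, -7, 5, 4, -14]
R3 ← R3 − (129/76)·R2: [0, 0, -1801/76, 865/76, 69/38]
R4 ← R4 − (9/38)·R2: [0, 0, 105/38, -165/38, -160/19]
R5 ← R5 − (5/76)·R2: [0, 0, 299/76, -3/76, -91/38]
R6 ← R6 + (21/76)·R2: [0, 0, 401/76, 423/76, -469/38]
R4 ← R4 + (210/1801)·R3: [0, 0, 0, -5430/1801, -14785/1801]
R5 ← R5 + (299/1801)·R3: [0, 0, 0, 3332/1801, -3770/1801]
R6 ← R6 + (401/1801)·R3: [0, 0, 0, 14588/1801, -21500/1801]
R5 ← R5 + (1666/2715)·R4: [0, 0, 0, 0, -3872/543]
R6 ← R6 + (7294/2715)·R4: [0, 0, 0, 0, -18458/543]
R6 ← R6 − (839/176)·R5: [0, 0, 0, 0, 0]
5 pivots among 5 columns.
Every column is a pivot column, so the columns are linearly independent.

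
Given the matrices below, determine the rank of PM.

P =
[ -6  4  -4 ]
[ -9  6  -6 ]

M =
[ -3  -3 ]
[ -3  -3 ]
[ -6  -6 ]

1

First compute PM:
[[ 30,  30],
 [ 45,  45]]
Now row reduce the product.
R2 ← R2 − (3/2)·R1: [0, 0]
1 nonzero row, so rank(PM) = 1.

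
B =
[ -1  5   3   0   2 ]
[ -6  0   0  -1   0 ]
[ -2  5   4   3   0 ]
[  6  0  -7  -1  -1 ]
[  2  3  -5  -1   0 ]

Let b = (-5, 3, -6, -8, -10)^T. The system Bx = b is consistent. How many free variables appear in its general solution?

0

Row reduce the augmented matrix [B | b].
R2 ← R2 − (6)·R1: [0, -30, -18, -1, -12, 33]
R3 ← R3 − (2)·R1: [0, -5, -2, 3, -4, 4]
R4 ← R4 + (6)·R1: [0, 30, 11, -1, 11, -38]
R5 ← R5 + (2)·R1: [0, 13, 1, -1, 4, -20]
R3 ← R3 − (1/6)·R2: [0, 0, 1, 19/6, -2, -3/2]
R4 ← R4 + R2: [0, 0, -7, -2, -1, -5]
R5 ← R5 + (13/30)·R2: [0, 0, -34/5, -43/30, -6/5, -57/10]
R4 ← R4 + (7)·R3: [0, 0, 0, 121/6, -15, -31/2]
R5 ← R5 + (34/5)·R3: [0, 0, 0, 201/10, -74/5, -159/10]
R5 ← R5 − (603/605)·R4: [0, 0, 0, 0, 91/605, -273/605]
The echelon form has 5 nonzero rows, and every pivot lies in the first 5 columns, so rank(B) = rank([B|b]) = 5.
The system is consistent.
Free variables = (unknowns) − (rank) = 5 − 5 = 0.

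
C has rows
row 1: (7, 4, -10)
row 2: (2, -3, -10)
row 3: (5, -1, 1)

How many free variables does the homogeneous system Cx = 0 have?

Row reduce to echelon form.
R2 ← R2 − (2/7)·R1: [0, -29/7, -50/7]
R3 ← R3 − (5/7)·R1: [0, -27/7, 57/7]
R3 ← R3 − (27/29)·R2: [0, 0, 429/29]
3 nonzero rows, so rank(C) = 3.
C has 3 columns; by rank–nullity, nullity = 3 − 3 = 0.

0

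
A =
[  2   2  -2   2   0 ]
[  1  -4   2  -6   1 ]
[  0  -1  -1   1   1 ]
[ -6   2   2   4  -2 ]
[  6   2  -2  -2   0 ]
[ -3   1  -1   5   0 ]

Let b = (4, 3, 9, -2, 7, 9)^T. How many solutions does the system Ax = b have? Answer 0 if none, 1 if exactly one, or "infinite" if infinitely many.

Row reduce the augmented matrix [A | b].
R2 ← R2 − (1/2)·R1: [0, -5, 3, -7, 1, 1]
R4 ← R4 + (3)·R1: [0, 8, -4, 10, -2, 10]
R5 ← R5 − (3)·R1: [0, -4, 4, -8, 0, -5]
R6 ← R6 + (3/2)·R1: [0, 4, -4, 8, 0, 15]
R3 ← R3 − (1/5)·R2: [0, 0, -8/5, 12/5, 4/5, 44/5]
R4 ← R4 + (8/5)·R2: [0, 0, 4/5, -6/5, -2/5, 58/5]
R5 ← R5 − (4/5)·R2: [0, 0, 8/5, -12/5, -4/5, -29/5]
R6 ← R6 + (4/5)·R2: [0, 0, -8/5, 12/5, 4/5, 79/5]
R4 ← R4 + (1/2)·R3: [0, 0, 0, 0, 0, 16]
R5 ← R5 + R3: [0, 0, 0, 0, 0, 3]
R6 ← R6 − R3: [0, 0, 0, 0, 0, 7]
R5 ← R5 − (3/16)·R4: [0, 0, 0, 0, 0, 0]
R6 ← R6 − (7/16)·R4: [0, 0, 0, 0, 0, 0]
The echelon form has 4 nonzero rows; the last pivot sits in the augmented column, so rank(A) = 3 but rank([A|b]) = 4.
Since the ranks differ, the system is inconsistent.
It has no solutions.

0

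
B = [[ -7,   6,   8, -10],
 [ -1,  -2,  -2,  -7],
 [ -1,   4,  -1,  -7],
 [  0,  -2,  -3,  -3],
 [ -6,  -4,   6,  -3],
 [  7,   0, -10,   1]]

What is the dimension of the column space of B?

Row reduce to echelon form.
R2 ← R2 − (1/7)·R1: [0, -20/7, -22/7, -39/7]
R3 ← R3 − (1/7)·R1: [0, 22/7, -15/7, -39/7]
R5 ← R5 − (6/7)·R1: [0, -64/7, -6/7, 39/7]
R6 ← R6 + R1: [0, 6, -2, -9]
R3 ← R3 + (11/10)·R2: [0, 0, -28/5, -117/10]
R4 ← R4 − (7/10)·R2: [0, 0, -4/5, 9/10]
R5 ← R5 − (16/5)·R2: [0, 0, 46/5, 117/5]
R6 ← R6 + (21/10)·R2: [0, 0, -43/5, -207/10]
R4 ← R4 − (1/7)·R3: [0, 0, 0, 18/7]
R5 ← R5 + (23/14)·R3: [0, 0, 0, 117/28]
R6 ← R6 − (43/28)·R3: [0, 0, 0, -153/56]
R5 ← R5 − (13/8)·R4: [0, 0, 0, 0]
R6 ← R6 + (17/16)·R4: [0, 0, 0, 0]
Echelon form has 4 nonzero rows, so rank(B) = 4.
The column space has dimension equal to the rank: 4.

4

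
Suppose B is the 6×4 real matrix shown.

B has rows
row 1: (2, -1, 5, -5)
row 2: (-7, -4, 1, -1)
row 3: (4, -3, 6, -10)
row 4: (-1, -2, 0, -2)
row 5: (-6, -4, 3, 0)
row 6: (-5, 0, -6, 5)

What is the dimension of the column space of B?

Row reduce to echelon form.
R2 ← R2 + (7/2)·R1: [0, -15/2, 37/2, -37/2]
R3 ← R3 − (2)·R1: [0, -1, -4, 0]
R4 ← R4 + (1/2)·R1: [0, -5/2, 5/2, -9/2]
R5 ← R5 + (3)·R1: [0, -7, 18, -15]
R6 ← R6 + (5/2)·R1: [0, -5/2, 13/2, -15/2]
R3 ← R3 − (2/15)·R2: [0, 0, -97/15, 37/15]
R4 ← R4 − (1/3)·R2: [0, 0, -11/3, 5/3]
R5 ← R5 − (14/15)·R2: [0, 0, 11/15, 34/15]
R6 ← R6 − (1/3)·R2: [0, 0, 1/3, -4/3]
R4 ← R4 − (55/97)·R3: [0, 0, 0, 26/97]
R5 ← R5 + (11/97)·R3: [0, 0, 0, 247/97]
R6 ← R6 + (5/97)·R3: [0, 0, 0, -117/97]
R5 ← R5 − (19/2)·R4: [0, 0, 0, 0]
R6 ← R6 + (9/2)·R4: [0, 0, 0, 0]
Echelon form has 4 nonzero rows, so rank(B) = 4.
The column space has dimension equal to the rank: 4.

4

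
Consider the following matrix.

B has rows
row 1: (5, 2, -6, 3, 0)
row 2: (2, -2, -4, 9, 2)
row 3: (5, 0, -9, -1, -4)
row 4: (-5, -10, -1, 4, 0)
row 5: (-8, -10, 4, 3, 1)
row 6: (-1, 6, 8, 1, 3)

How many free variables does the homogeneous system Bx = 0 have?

1

Row reduce to echelon form.
R2 ← R2 − (2/5)·R1: [0, -14/5, -8/5, 39/5, 2]
R3 ← R3 − R1: [0, -2, -3, -4, -4]
R4 ← R4 + R1: [0, -8, -7, 7, 0]
R5 ← R5 + (8/5)·R1: [0, -34/5, -28/5, 39/5, 1]
R6 ← R6 + (1/5)·R1: [0, 32/5, 34/5, 8/5, 3]
R3 ← R3 − (5/7)·R2: [0, 0, -13/7, -67/7, -38/7]
R4 ← R4 − (20/7)·R2: [0, 0, -17/7, -107/7, -40/7]
R5 ← R5 − (17/7)·R2: [0, 0, -12/7, -78/7, -27/7]
R6 ← R6 + (16/7)·R2: [0, 0, 22/7, 136/7, 53/7]
R4 ← R4 − (17/13)·R3: [0, 0, 0, -36/13, 18/13]
R5 ← R5 − (12/13)·R3: [0, 0, 0, -30/13, 15/13]
R6 ← R6 + (22/13)·R3: [0, 0, 0, 42/13, -21/13]
R5 ← R5 − (5/6)·R4: [0, 0, 0, 0, 0]
R6 ← R6 + (7/6)·R4: [0, 0, 0, 0, 0]
4 nonzero rows, so rank(B) = 4.
B has 5 columns; by rank–nullity, nullity = 5 − 4 = 1.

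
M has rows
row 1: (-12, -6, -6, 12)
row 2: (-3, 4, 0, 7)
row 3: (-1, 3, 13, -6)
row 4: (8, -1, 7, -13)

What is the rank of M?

4

Row reduce to echelon form.
R2 ← R2 − (1/4)·R1: [0, 11/2, 3/2, 4]
R3 ← R3 − (1/12)·R1: [0, 7/2, 27/2, -7]
R4 ← R4 + (2/3)·R1: [0, -5, 3, -5]
R3 ← R3 − (7/11)·R2: [0, 0, 138/11, -105/11]
R4 ← R4 + (10/11)·R2: [0, 0, 48/11, -15/11]
R4 ← R4 − (8/23)·R3: [0, 0, 0, 45/23]
Echelon form has 4 nonzero rows, so rank(M) = 4.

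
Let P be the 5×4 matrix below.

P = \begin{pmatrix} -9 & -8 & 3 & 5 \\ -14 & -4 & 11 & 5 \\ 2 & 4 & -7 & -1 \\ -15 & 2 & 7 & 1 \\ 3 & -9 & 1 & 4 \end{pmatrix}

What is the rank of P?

4

Row reduce to echelon form.
R2 ← R2 − (14/9)·R1: [0, 76/9, 19/3, -25/9]
R3 ← R3 + (2/9)·R1: [0, 20/9, -19/3, 1/9]
R4 ← R4 − (5/3)·R1: [0, 46/3, 2, -22/3]
R5 ← R5 + (1/3)·R1: [0, -35/3, 2, 17/3]
R3 ← R3 − (5/19)·R2: [0, 0, -8, 16/19]
R4 ← R4 − (69/38)·R2: [0, 0, -19/2, -87/38]
R5 ← R5 + (105/76)·R2: [0, 0, 43/4, 139/76]
R4 ← R4 − (19/16)·R3: [0, 0, 0, -125/38]
R5 ← R5 + (43/32)·R3: [0, 0, 0, 225/76]
R5 ← R5 + (9/10)·R4: [0, 0, 0, 0]
Echelon form has 4 nonzero rows, so rank(P) = 4.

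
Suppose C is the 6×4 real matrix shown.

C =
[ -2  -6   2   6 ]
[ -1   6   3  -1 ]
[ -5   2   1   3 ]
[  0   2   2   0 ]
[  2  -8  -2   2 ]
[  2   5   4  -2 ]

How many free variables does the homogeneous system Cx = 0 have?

1

Row reduce to echelon form.
R2 ← R2 − (1/2)·R1: [0, 9, 2, -4]
R3 ← R3 − (5/2)·R1: [0, 17, -4, -12]
R5 ← R5 + R1: [0, -14, 0, 8]
R6 ← R6 + R1: [0, -1, 6, 4]
R3 ← R3 − (17/9)·R2: [0, 0, -70/9, -40/9]
R4 ← R4 − (2/9)·R2: [0, 0, 14/9, 8/9]
R5 ← R5 + (14/9)·R2: [0, 0, 28/9, 16/9]
R6 ← R6 + (1/9)·R2: [0, 0, 56/9, 32/9]
R4 ← R4 + (1/5)·R3: [0, 0, 0, 0]
R5 ← R5 + (2/5)·R3: [0, 0, 0, 0]
R6 ← R6 + (4/5)·R3: [0, 0, 0, 0]
3 nonzero rows, so rank(C) = 3.
C has 4 columns; by rank–nullity, nullity = 4 − 3 = 1.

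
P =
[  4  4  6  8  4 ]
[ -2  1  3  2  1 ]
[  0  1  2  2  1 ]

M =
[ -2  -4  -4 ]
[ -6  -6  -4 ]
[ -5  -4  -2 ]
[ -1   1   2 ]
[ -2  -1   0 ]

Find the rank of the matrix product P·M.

2

First compute PM:
[[-78, -60, -28],
 [-21,  -9,   2],
 [-20, -13,  -4]]
Now row reduce the product.
R2 ← R2 − (7/26)·R1: [0, 93/13, 124/13]
R3 ← R3 − (10/39)·R1: [0, 31/13, 124/39]
R3 ← R3 − (1/3)·R2: [0, 0, 0]
2 nonzero rows, so rank(PM) = 2.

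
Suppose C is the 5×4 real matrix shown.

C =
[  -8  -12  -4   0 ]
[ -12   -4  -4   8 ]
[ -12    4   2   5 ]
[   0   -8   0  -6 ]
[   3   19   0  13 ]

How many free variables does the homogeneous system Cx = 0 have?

0

Row reduce to echelon form.
R2 ← R2 − (3/2)·R1: [0, 14, 2, 8]
R3 ← R3 − (3/2)·R1: [0, 22, 8, 5]
R5 ← R5 + (3/8)·R1: [0, 29/2, -3/2, 13]
R3 ← R3 − (11/7)·R2: [0, 0, 34/7, -53/7]
R4 ← R4 + (4/7)·R2: [0, 0, 8/7, -10/7]
R5 ← R5 − (29/28)·R2: [0, 0, -25/7, 33/7]
R4 ← R4 − (4/17)·R3: [0, 0, 0, 6/17]
R5 ← R5 + (25/34)·R3: [0, 0, 0, -29/34]
R5 ← R5 + (29/12)·R4: [0, 0, 0, 0]
4 nonzero rows, so rank(C) = 4.
C has 4 columns; by rank–nullity, nullity = 4 − 4 = 0.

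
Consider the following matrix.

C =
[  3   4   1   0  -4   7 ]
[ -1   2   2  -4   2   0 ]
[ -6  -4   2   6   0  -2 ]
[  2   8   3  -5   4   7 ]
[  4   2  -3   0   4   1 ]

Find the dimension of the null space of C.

Row reduce to echelon form.
R2 ← R2 + (1/3)·R1: [0, 10/3, 7/3, -4, 2/3, 7/3]
R3 ← R3 + (2)·R1: [0, 4, 4, 6, -8, 12]
R4 ← R4 − (2/3)·R1: [0, 16/3, 7/3, -5, 20/3, 7/3]
R5 ← R5 − (4/3)·R1: [0, -10/3, -13/3, 0, 28/3, -25/3]
R3 ← R3 − (6/5)·R2: [0, 0, 6/5, 54/5, -44/5, 46/5]
R4 ← R4 − (8/5)·R2: [0, 0, -7/5, 7/5, 28/5, -7/5]
R5 ← R5 + R2: [0, 0, -2, -4, 10, -6]
R4 ← R4 + (7/6)·R3: [0, 0, 0, 14, -14/3, 28/3]
R5 ← R5 + (5/3)·R3: [0, 0, 0, 14, -14/3, 28/3]
R5 ← R5 − R4: [0, 0, 0, 0, 0, 0]
4 nonzero rows, so rank(C) = 4.
C has 6 columns; by rank–nullity, nullity = 6 − 4 = 2.

2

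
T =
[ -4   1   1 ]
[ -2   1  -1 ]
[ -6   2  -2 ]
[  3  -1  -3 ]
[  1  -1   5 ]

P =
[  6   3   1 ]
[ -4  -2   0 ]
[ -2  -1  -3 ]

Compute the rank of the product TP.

First compute TP:
[[-30, -15,  -7],
 [-14,  -7,   1],
 [-40, -20,   0],
 [ 28,  14,  12],
 [  0,   0, -14]]
Now row reduce the product.
R2 ← R2 − (7/15)·R1: [0, 0, 64/15]
R3 ← R3 − (4/3)·R1: [0, 0, 28/3]
R4 ← R4 + (14/15)·R1: [0, 0, 82/15]
R3 ← R3 − (35/16)·R2: [0, 0, 0]
R4 ← R4 − (41/32)·R2: [0, 0, 0]
R5 ← R5 + (105/32)·R2: [0, 0, 0]
2 nonzero rows, so rank(TP) = 2.

2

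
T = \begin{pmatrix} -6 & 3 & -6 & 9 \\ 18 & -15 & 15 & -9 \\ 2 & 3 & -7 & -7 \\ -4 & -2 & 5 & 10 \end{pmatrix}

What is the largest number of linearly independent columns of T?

Row reduce to echelon form.
R2 ← R2 + (3)·R1: [0, -6, -3, 18]
R3 ← R3 + (1/3)·R1: [0, 4, -9, -4]
R4 ← R4 − (2/3)·R1: [0, -4, 9, 4]
R3 ← R3 + (2/3)·R2: [0, 0, -11, 8]
R4 ← R4 − (2/3)·R2: [0, 0, 11, -8]
R4 ← R4 + R3: [0, 0, 0, 0]
Echelon form has 3 nonzero rows, so rank(T) = 3.
The rank gives the maximum number of linearly independent columns: 3.

3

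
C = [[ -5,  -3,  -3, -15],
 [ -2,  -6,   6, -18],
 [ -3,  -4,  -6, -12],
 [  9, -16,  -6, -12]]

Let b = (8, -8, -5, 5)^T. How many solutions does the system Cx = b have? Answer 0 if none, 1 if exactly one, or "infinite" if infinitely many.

Row reduce the augmented matrix [C | b].
R2 ← R2 − (2/5)·R1: [0, -24/5, 36/5, -12, -56/5]
R3 ← R3 − (3/5)·R1: [0, -11/5, -21/5, -3, -49/5]
R4 ← R4 + (9/5)·R1: [0, -107/5, -57/5, -39, 97/5]
R3 ← R3 − (11/24)·R2: [0, 0, -15/2, 5/2, -14/3]
R4 ← R4 − (107/24)·R2: [0, 0, -87/2, 29/2, 208/3]
R4 ← R4 − (29/5)·R3: [0, 0, 0, 0, 482/5]
The echelon form has 4 nonzero rows; the last pivot sits in the augmented column, so rank(C) = 3 but rank([C|b]) = 4.
Since the ranks differ, the system is inconsistent.
It has no solutions.

0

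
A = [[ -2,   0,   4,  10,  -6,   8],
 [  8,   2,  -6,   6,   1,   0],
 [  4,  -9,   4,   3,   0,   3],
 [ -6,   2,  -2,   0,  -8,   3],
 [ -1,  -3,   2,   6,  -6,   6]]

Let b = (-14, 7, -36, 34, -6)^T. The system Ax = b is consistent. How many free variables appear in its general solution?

2

Row reduce the augmented matrix [A | b].
R2 ← R2 + (4)·R1: [0, 2, 10, 46, -23, 32, -49]
R3 ← R3 + (2)·R1: [0, -9, 12, 23, -12, 19, -64]
R4 ← R4 − (3)·R1: [0, 2, -14, -30, 10, -21, 76]
R5 ← R5 − (1/2)·R1: [0, -3, 0, 1, -3, 2, 1]
R3 ← R3 + (9/2)·R2: [0, 0, 57, 230, -231/2, 163, -569/2]
R4 ← R4 − R2: [0, 0, -24, -76, 33, -53, 125]
R5 ← R5 + (3/2)·R2: [0, 0, 15, 70, -75/2, 50, -145/2]
R4 ← R4 + (8/19)·R3: [0, 0, 0, 396/19, -297/19, 297/19, 99/19]
R5 ← R5 − (5/19)·R3: [0, 0, 0, 180/19, -135/19, 135/19, 45/19]
R5 ← R5 − (5/11)·R4: [0, 0, 0, 0, 0, 0, 0]
The echelon form has 4 nonzero rows, and every pivot lies in the first 6 columns, so rank(A) = rank([A|b]) = 4.
The system is consistent.
Free variables = (unknowns) − (rank) = 6 − 4 = 2.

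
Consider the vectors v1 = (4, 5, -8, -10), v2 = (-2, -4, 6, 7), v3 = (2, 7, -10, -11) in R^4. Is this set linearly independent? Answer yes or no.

Form the matrix with these vectors as rows and row reduce.
R2 ← R2 + (1/2)·R1: [0, -3/2, 2, 2]
R3 ← R3 − (1/2)·R1: [0, 9/2, -6, -6]
R3 ← R3 + (3)·R2: [0, 0, 0, 0]
2 nonzero rows, so the 3 vectors span a space of dimension 2.
Since 2 < 3, the vectors are linearly dependent.

no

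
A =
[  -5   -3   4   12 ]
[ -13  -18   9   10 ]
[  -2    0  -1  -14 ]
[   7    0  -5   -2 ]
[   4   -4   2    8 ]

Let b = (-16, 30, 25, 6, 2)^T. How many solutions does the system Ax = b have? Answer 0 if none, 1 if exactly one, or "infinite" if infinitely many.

Row reduce the augmented matrix [A | b].
R2 ← R2 − (13/5)·R1: [0, -51/5, -7/5, -106/5, 358/5]
R3 ← R3 − (2/5)·R1: [0, 6/5, -13/5, -94/5, 157/5]
R4 ← R4 + (7/5)·R1: [0, -21/5, 3/5, 74/5, -82/5]
R5 ← R5 + (4/5)·R1: [0, -32/5, 26/5, 88/5, -54/5]
R3 ← R3 + (2/17)·R2: [0, 0, -47/17, -362/17, 677/17]
R4 ← R4 − (7/17)·R2: [0, 0, 20/17, 400/17, -780/17]
R5 ← R5 − (32/51)·R2: [0, 0, 310/51, 1576/51, -2842/51]
R4 ← R4 + (20/47)·R3: [0, 0, 0, 680/47, -1360/47]
R5 ← R5 + (310/141)·R3: [0, 0, 0, -748/47, 1496/47]
R5 ← R5 + (11/10)·R4: [0, 0, 0, 0, 0]
The echelon form has 4 nonzero rows, and every pivot lies in the first 4 columns, so rank(A) = rank([A|b]) = 4.
The system is consistent.
rank = 4 = number of unknowns, so the solution is unique.

1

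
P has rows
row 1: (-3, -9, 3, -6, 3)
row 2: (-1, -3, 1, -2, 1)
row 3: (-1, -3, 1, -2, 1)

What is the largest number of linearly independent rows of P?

1

Row reduce to echelon form.
R2 ← R2 − (1/3)·R1: [0, 0, 0, 0, 0]
R3 ← R3 − (1/3)·R1: [0, 0, 0, 0, 0]
Echelon form has 1 nonzero row, so rank(P) = 1.
The rank gives the maximum number of linearly independent rows: 1.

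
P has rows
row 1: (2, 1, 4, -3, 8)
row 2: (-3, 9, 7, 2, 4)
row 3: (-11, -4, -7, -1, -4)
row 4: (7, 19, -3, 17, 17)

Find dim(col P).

Row reduce to echelon form.
R2 ← R2 + (3/2)·R1: [0, 21/2, 13, -5/2, 16]
R3 ← R3 + (11/2)·R1: [0, 3/2, 15, -35/2, 40]
R4 ← R4 − (7/2)·R1: [0, 31/2, -17, 55/2, -11]
R3 ← R3 − (1/7)·R2: [0, 0, 92/7, -120/7, 264/7]
R4 ← R4 − (31/21)·R2: [0, 0, -760/21, 655/21, -727/21]
R4 ← R4 + (190/69)·R3: [0, 0, 0, -1105/69, 4777/69]
Echelon form has 4 nonzero rows, so rank(P) = 4.
The column space has dimension equal to the rank: 4.

4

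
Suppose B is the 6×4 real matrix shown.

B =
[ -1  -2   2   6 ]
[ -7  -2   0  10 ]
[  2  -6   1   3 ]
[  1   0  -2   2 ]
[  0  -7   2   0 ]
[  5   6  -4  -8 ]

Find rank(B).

Row reduce to echelon form.
R2 ← R2 − (7)·R1: [0, 12, -14, -32]
R3 ← R3 + (2)·R1: [0, -10, 5, 15]
R4 ← R4 + R1: [0, -2, 0, 8]
R6 ← R6 + (5)·R1: [0, -4, 6, 22]
R3 ← R3 + (5/6)·R2: [0, 0, -20/3, -35/3]
R4 ← R4 + (1/6)·R2: [0, 0, -7/3, 8/3]
R5 ← R5 + (7/12)·R2: [0, 0, -37/6, -56/3]
R6 ← R6 + (1/3)·R2: [0, 0, 4/3, 34/3]
R4 ← R4 − (7/20)·R3: [0, 0, 0, 27/4]
R5 ← R5 − (37/40)·R3: [0, 0, 0, -63/8]
R6 ← R6 + (1/5)·R3: [0, 0, 0, 9]
R5 ← R5 + (7/6)·R4: [0, 0, 0, 0]
R6 ← R6 − (4/3)·R4: [0, 0, 0, 0]
Echelon form has 4 nonzero rows, so rank(B) = 4.

4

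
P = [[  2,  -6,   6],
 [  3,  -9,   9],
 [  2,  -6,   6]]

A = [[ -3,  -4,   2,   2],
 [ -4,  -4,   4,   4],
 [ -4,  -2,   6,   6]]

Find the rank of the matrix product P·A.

First compute PA:
[[ -6,   4,  16,  16],
 [ -9,   6,  24,  24],
 [ -6,   4,  16,  16]]
Now row reduce the product.
R2 ← R2 − (3/2)·R1: [0, 0, 0, 0]
R3 ← R3 − R1: [0, 0, 0, 0]
1 nonzero row, so rank(PA) = 1.

1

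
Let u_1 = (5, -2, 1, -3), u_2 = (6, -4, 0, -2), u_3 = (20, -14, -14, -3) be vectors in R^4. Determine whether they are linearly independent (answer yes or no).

Form the matrix with these vectors as rows and row reduce.
R2 ← R2 − (6/5)·R1: [0, -8/5, -6/5, 8/5]
R3 ← R3 − (4)·R1: [0, -6, -18, 9]
R3 ← R3 − (15/4)·R2: [0, 0, -27/2, 3]
3 nonzero rows, so the 3 vectors span a space of dimension 3.
Since 3 = 3, the vectors are linearly independent.

yes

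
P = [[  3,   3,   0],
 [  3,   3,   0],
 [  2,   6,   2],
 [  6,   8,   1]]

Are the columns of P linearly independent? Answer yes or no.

no

Row reduce P to echelon form.
R2 ← R2 − R1: [0, 0, 0]
R3 ← R3 − (2/3)·R1: [0, 4, 2]
R4 ← R4 − (2)·R1: [0, 2, 1]
Swap R2 ↔ R3
R4 ← R4 − (1/2)·R2: [0, 0, 0]
2 pivots among 3 columns.
Only 2 < 3 pivot columns, so the columns are linearly dependent.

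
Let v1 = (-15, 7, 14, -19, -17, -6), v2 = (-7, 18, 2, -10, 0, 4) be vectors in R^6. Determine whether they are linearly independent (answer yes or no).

Form the matrix with these vectors as rows and row reduce.
R2 ← R2 − (7/15)·R1: [0, 221/15, -68/15, -17/15, 119/15, 34/5]
2 nonzero rows, so the 2 vectors span a space of dimension 2.
Since 2 = 2, the vectors are linearly independent.

yes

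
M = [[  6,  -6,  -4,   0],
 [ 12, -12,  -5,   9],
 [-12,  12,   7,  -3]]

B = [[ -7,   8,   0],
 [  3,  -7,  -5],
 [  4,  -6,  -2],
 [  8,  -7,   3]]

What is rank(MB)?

2

First compute MB:
[[-76, 114,  38],
 [-68, 147,  97],
 [124, -201, -83]]
Now row reduce the product.
R2 ← R2 − (17/19)·R1: [0, 45, 63]
R3 ← R3 + (31/19)·R1: [0, -15, -21]
R3 ← R3 + (1/3)·R2: [0, 0, 0]
2 nonzero rows, so rank(MB) = 2.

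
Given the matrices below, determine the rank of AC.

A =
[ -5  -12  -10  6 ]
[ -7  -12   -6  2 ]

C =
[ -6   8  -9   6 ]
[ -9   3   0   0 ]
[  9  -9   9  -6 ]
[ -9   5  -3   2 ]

First compute AC:
[[ -6,  44, -63,  42],
 [ 78, -28,   3,  -2]]
Now row reduce the product.
R2 ← R2 + (13)·R1: [0, 544, -816, 544]
2 nonzero rows, so rank(AC) = 2.

2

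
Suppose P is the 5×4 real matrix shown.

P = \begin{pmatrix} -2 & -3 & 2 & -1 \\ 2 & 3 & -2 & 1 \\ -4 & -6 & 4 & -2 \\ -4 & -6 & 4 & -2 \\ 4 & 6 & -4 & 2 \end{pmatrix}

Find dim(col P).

1

Row reduce to echelon form.
R2 ← R2 + R1: [0, 0, 0, 0]
R3 ← R3 − (2)·R1: [0, 0, 0, 0]
R4 ← R4 − (2)·R1: [0, 0, 0, 0]
R5 ← R5 + (2)·R1: [0, 0, 0, 0]
Echelon form has 1 nonzero row, so rank(P) = 1.
The column space has dimension equal to the rank: 1.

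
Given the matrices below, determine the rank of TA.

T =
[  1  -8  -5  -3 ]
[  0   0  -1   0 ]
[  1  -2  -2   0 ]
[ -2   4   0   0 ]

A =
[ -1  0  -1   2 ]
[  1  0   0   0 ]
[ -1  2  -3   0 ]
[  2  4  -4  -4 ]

2

First compute TA:
[[-10, -22,  26,  14],
 [  1,  -2,   3,   0],
 [ -1,  -4,   5,   2],
 [  6,   0,   2,  -4]]
Now row reduce the product.
R2 ← R2 + (1/10)·R1: [0, -21/5, 28/5, 7/5]
R3 ← R3 − (1/10)·R1: [0, -9/5, 12/5, 3/5]
R4 ← R4 + (3/5)·R1: [0, -66/5, 88/5, 22/5]
R3 ← R3 − (3/7)·R2: [0, 0, 0, 0]
R4 ← R4 − (22/7)·R2: [0, 0, 0, 0]
2 nonzero rows, so rank(TA) = 2.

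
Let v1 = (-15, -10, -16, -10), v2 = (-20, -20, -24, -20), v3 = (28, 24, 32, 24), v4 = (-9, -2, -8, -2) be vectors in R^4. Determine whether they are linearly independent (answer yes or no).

no

Form the matrix with these vectors as rows and row reduce.
R2 ← R2 − (4/3)·R1: [0, -20/3, -8/3, -20/3]
R3 ← R3 + (28/15)·R1: [0, 16/3, 32/15, 16/3]
R4 ← R4 − (3/5)·R1: [0, 4, 8/5, 4]
R3 ← R3 + (4/5)·R2: [0, 0, 0, 0]
R4 ← R4 + (3/5)·R2: [0, 0, 0, 0]
2 nonzero rows, so the 4 vectors span a space of dimension 2.
Since 2 < 4, the vectors are linearly dependent.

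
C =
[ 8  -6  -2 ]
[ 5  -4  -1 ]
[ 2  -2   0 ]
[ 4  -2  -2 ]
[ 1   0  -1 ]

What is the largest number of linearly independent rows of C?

2

Row reduce to echelon form.
R2 ← R2 − (5/8)·R1: [0, -1/4, 1/4]
R3 ← R3 − (1/4)·R1: [0, -1/2, 1/2]
R4 ← R4 − (1/2)·R1: [0, 1, -1]
R5 ← R5 − (1/8)·R1: [0, 3/4, -3/4]
R3 ← R3 − (2)·R2: [0, 0, 0]
R4 ← R4 + (4)·R2: [0, 0, 0]
R5 ← R5 + (3)·R2: [0, 0, 0]
Echelon form has 2 nonzero rows, so rank(C) = 2.
The rank gives the maximum number of linearly independent rows: 2.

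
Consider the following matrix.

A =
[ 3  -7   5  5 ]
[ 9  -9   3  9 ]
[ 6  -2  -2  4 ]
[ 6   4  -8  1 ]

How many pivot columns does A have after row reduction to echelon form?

2

Row reduce to echelon form.
R2 ← R2 − (3)·R1: [0, 12, -12, -6]
R3 ← R3 − (2)·R1: [0, 12, -12, -6]
R4 ← R4 − (2)·R1: [0, 18, -18, -9]
R3 ← R3 − R2: [0, 0, 0, 0]
R4 ← R4 − (3/2)·R2: [0, 0, 0, 0]
Echelon form has 2 nonzero rows, so rank(A) = 2.
Each nonzero row contributes one pivot column: 2 pivot columns.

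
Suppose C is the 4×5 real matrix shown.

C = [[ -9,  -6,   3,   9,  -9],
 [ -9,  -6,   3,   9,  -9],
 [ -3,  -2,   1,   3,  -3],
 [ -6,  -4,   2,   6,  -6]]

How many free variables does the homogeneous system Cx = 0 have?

Row reduce to echelon form.
R2 ← R2 − R1: [0, 0, 0, 0, 0]
R3 ← R3 − (1/3)·R1: [0, 0, 0, 0, 0]
R4 ← R4 − (2/3)·R1: [0, 0, 0, 0, 0]
1 nonzero row, so rank(C) = 1.
C has 5 columns; by rank–nullity, nullity = 5 − 1 = 4.

4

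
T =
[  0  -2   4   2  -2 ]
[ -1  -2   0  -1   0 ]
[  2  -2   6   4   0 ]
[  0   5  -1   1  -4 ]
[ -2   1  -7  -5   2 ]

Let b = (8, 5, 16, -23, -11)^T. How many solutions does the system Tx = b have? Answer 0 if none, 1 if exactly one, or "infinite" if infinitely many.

infinite

Row reduce the augmented matrix [T | b].
Swap R1 ↔ R2
R3 ← R3 + (2)·R1: [0, -6, 6, 2, 0, 26]
R5 ← R5 − (2)·R1: [0, 5, -7, -3, 2, -21]
R3 ← R3 − (3)·R2: [0, 0, -6, -4, 6, 2]
R4 ← R4 + (5/2)·R2: [0, 0, 9, 6, -9, -3]
R5 ← R5 + (5/2)·R2: [0, 0, 3, 2, -3, -1]
R4 ← R4 + (3/2)·R3: [0, 0, 0, 0, 0, 0]
R5 ← R5 + (1/2)·R3: [0, 0, 0, 0, 0, 0]
The echelon form has 3 nonzero rows, and every pivot lies in the first 5 columns, so rank(T) = rank([T|b]) = 3.
The system is consistent.
rank = 3 < 5 unknowns, so there are infinitely many solutions.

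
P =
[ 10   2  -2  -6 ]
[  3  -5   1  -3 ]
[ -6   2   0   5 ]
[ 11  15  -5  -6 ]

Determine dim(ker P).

Row reduce to echelon form.
R2 ← R2 − (3/10)·R1: [0, -28/5, 8/5, -6/5]
R3 ← R3 + (3/5)·R1: [0, 16/5, -6/5, 7/5]
R4 ← R4 − (11/10)·R1: [0, 64/5, -14/5, 3/5]
R3 ← R3 + (4/7)·R2: [0, 0, -2/7, 5/7]
R4 ← R4 + (16/7)·R2: [0, 0, 6/7, -15/7]
R4 ← R4 + (3)·R3: [0, 0, 0, 0]
3 nonzero rows, so rank(P) = 3.
P has 4 columns; by rank–nullity, nullity = 4 − 3 = 1.

1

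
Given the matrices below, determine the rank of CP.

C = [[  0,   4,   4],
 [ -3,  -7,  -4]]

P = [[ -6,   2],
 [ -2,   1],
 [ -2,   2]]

First compute CP:
[[-16,  12],
 [ 40, -21]]
Now row reduce the product.
R2 ← R2 + (5/2)·R1: [0, 9]
2 nonzero rows, so rank(CP) = 2.

2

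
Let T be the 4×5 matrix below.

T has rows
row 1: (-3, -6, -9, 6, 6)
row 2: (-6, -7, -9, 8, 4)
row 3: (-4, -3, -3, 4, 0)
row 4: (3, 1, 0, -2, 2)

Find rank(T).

2

Row reduce to echelon form.
R2 ← R2 − (2)·R1: [0, 5, 9, -4, -8]
R3 ← R3 − (4/3)·R1: [0, 5, 9, -4, -8]
R4 ← R4 + R1: [0, -5, -9, 4, 8]
R3 ← R3 − R2: [0, 0, 0, 0, 0]
R4 ← R4 + R2: [0, 0, 0, 0, 0]
Echelon form has 2 nonzero rows, so rank(T) = 2.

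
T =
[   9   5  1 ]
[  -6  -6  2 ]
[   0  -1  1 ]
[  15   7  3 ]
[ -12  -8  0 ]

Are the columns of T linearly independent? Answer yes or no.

no

Row reduce T to echelon form.
R2 ← R2 + (2/3)·R1: [0, -8/3, 8/3]
R4 ← R4 − (5/3)·R1: [0, -4/3, 4/3]
R5 ← R5 + (4/3)·R1: [0, -4/3, 4/3]
R3 ← R3 − (3/8)·R2: [0, 0, 0]
R4 ← R4 − (1/2)·R2: [0, 0, 0]
R5 ← R5 − (1/2)·R2: [0, 0, 0]
2 pivots among 3 columns.
Only 2 < 3 pivot columns, so the columns are linearly dependent.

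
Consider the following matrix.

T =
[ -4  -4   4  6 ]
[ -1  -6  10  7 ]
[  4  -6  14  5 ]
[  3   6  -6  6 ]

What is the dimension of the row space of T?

3

Row reduce to echelon form.
R2 ← R2 − (1/4)·R1: [0, -5, 9, 11/2]
R3 ← R3 + R1: [0, -10, 18, 11]
R4 ← R4 + (3/4)·R1: [0, 3, -3, 21/2]
R3 ← R3 − (2)·R2: [0, 0, 0, 0]
R4 ← R4 + (3/5)·R2: [0, 0, 12/5, 69/5]
Swap R3 ↔ R4
Echelon form has 3 nonzero rows, so rank(T) = 3.
The row space has dimension equal to the rank: 3.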